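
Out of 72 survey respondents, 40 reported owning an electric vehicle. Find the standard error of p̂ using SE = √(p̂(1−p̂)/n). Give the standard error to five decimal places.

With x = 40 successes in n = 72, p̂ = 0.55556.
p̂(1−p̂) = 0.246913.
SE = √(0.246913/72) = √0.003429347 = 0.05856.

SE = 0.05856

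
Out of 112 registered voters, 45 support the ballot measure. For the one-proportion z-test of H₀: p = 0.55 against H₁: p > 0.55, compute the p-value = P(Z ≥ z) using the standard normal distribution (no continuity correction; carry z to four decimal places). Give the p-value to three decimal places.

p-value = 0.999

p̂ = 45/112 = 0.40179.
SE₀ = √(0.55·0.45/112) = 0.047009.
Test statistic (full precision, shown to 4 dp): z = (45/112 − 0.55)/SE₀ ≈ -3.1529.
From the standard normal, P(Z ≥ z) = 0.999.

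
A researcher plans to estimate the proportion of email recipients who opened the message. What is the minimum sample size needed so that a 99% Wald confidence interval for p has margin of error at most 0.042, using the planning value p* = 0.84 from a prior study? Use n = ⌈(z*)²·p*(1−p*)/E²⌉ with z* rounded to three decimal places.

n = 506

z* = 2.576 at the 99% level.
p*(1−p*) = 0.84·0.16 = 0.1344.
(z*)²·p*(1−p*)/E² = 6.635776·0.1344/0.001764 = 505.583.
Rounding up, n = 506.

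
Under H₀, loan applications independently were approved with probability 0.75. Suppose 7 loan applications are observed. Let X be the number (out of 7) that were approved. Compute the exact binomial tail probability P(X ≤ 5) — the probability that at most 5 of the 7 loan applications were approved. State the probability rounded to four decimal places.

P = 0.5551

X is binomial with n = 7 and p = 0.75.
P(X ≤ 5) = Σ_{j=0}^{5} C(7,j)·0.75^j·0.25^{7−j}.
= 0.000061 + 0.001282 + 0.011536 + 0.057678 + 0.173035 + 0.311462 = 0.5551.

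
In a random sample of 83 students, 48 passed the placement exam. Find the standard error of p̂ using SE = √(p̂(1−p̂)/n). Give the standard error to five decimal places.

SE = 0.05420

With x = 48 successes in n = 83, p̂ = 0.57831.
p̂(1−p̂) = 0.243868.
Dividing by n and taking the root: √0.002938169 = 0.05420.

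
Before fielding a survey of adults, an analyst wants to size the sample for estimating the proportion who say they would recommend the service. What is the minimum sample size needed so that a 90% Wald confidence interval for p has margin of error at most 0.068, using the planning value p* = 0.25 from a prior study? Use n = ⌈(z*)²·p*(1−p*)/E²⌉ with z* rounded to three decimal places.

n = 110

The 90% critical value is z* = 1.645.
p*(1−p*) = 0.25·0.75 = 0.1875.
Required n before rounding: 2.706025 × 0.1875 / 0.068² = 109.727.
⌈109.727⌉ = 110.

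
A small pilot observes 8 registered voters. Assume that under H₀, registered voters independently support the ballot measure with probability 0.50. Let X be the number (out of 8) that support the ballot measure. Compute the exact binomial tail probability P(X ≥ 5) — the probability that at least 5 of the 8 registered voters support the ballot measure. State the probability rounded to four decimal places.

X ~ Binomial(n=8, p=0.50).
P(X ≥ 5) = C(8,5)·0.50^5·0.50^3 + C(8,6)·0.50^6·0.50^2 + C(8,7)·0.50^7·0.50^1 + C(8,8)·0.50^8·0.50^0.
= 0.218750 + 0.109375 + 0.031250 + 0.003906 = 0.3633.

P = 0.3633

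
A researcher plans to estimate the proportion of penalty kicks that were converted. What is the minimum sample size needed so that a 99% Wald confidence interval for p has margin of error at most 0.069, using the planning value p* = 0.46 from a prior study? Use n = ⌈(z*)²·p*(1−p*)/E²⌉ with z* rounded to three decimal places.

n = 347

The 99% critical value is z* = 2.576.
p*(1−p*) = 0.2484.
(z*)²·p*(1−p*)/E² = 6.635776·0.2484/0.004761 = 346.214.
⌈346.214⌉ = 347.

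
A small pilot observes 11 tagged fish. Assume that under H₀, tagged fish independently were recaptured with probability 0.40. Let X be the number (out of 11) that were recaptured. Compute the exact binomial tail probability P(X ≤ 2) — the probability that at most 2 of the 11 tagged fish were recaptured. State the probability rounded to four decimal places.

X ~ Binomial(n=11, p=0.40).
P(X ≤ 2) = C(11,0)·0.40^0·0.60^11 + C(11,1)·0.40^1·0.60^10 + C(11,2)·0.40^2·0.60^9.
= 0.003628 + 0.026605 + 0.088684 = 0.1189.

P = 0.1189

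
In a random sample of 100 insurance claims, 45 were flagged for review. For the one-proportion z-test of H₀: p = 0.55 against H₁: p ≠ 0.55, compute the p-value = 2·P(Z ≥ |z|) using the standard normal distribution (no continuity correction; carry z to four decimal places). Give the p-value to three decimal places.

p-value = 0.044

p̂ = 45/100 = 0.45000.
SE₀ = √(0.55·0.45/100) = 0.049749.
Test statistic (full precision, shown to 4 dp): z = (45/100 − 0.55)/SE₀ ≈ -2.0101.
p-value = 2·P(Z ≥ |z|) with z = -2.0101 → 0.044.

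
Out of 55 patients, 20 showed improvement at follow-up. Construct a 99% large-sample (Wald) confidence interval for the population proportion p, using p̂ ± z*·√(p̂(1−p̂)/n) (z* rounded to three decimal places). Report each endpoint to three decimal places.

p̂ = 20/55 = 0.36364.
SE = √(p̂(1−p̂)/n) = √(0.231405/55) = 0.064864.
For 99% confidence, z* = 2.576.
Margin = 2.576·0.064864 = 0.16709.
Interval: 0.36364 ± 0.16709 → (0.197, 0.531).

(0.197, 0.531)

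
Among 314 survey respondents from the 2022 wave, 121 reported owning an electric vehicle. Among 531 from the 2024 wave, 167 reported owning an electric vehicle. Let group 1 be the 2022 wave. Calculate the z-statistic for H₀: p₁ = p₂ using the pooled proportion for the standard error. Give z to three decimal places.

Sample proportions: p̂₁ = 121/314 = 0.38535 and p̂₂ = 167/531 = 0.31450.
Pooling: p̂ = 288/845 = 0.34083.
SE = √[p̂(1−p̂)(1/n₁+1/n₂)] = √[0.34083·0.65917·(1/314+1/531)] ≈ 0.033743.
z = 0.07085/0.033743 = 2.100.

z = 2.100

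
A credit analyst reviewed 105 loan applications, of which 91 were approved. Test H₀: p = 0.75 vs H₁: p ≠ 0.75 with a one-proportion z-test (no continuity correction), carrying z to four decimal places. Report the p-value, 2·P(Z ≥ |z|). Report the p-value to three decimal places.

p-value = 0.006

The sample proportion is 91/105 = 0.86667.
Null standard error: √(0.75·0.25/105) = √0.001785714 = 0.042258.
z = (p̂ − p₀)/SE = (91/105 − 0.75)/0.042258 ≈ 2.7608.
p-value = 2·P(Z ≥ |z|) with z = 2.7608 → 0.006.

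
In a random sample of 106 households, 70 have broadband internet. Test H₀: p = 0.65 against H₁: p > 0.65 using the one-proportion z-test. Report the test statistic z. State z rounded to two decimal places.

z = 0.22

p̂ = 70/106 = 0.66038.
Under H₀, SE = √(p₀(1−p₀)/n) = √(0.65·0.35/106) = √0.002146226 = 0.046327.
z = (p̂ − p₀)/SE = (0.66038 − 0.65)/0.046327 = 0.22.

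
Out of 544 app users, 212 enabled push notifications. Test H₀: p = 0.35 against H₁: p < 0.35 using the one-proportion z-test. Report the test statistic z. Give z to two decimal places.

z = 1.94

With x = 212 successes in n = 544, p̂ = 0.38971.
SE₀ = √(0.35·0.65/544) = 0.020450.
z = (0.38971 − 0.35)/0.020450 = 0.03971/0.020450 = 1.94.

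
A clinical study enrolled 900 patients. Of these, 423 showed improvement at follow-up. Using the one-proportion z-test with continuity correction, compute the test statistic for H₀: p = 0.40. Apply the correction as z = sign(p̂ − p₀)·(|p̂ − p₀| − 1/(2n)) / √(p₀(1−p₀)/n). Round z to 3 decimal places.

z = 4.253

p̂ = 423/900 = 0.47000. p̂ − p₀ = 0.070000.
1/(2n) = 0.000556.
Corrected numerator: |0.070000| − 0.000556 = 0.069444.
Under H₀, SE = √(p₀(1−p₀)/n) = √(0.40·0.60/900) = √0.000266667 = 0.016330.
z = +0.069444/0.016330 = 4.253.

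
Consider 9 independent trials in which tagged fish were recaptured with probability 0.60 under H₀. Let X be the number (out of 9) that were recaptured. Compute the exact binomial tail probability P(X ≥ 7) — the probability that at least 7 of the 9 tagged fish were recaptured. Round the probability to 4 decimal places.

P = 0.2318

X ~ Binomial(n=9, p=0.60).
P(X ≥ 7) = C(9,7)·0.60^7·0.40^2 + C(9,8)·0.60^8·0.40^1 + C(9,9)·0.60^9·0.40^0.
= 0.161243 + 0.060466 + 0.010078 = 0.2318.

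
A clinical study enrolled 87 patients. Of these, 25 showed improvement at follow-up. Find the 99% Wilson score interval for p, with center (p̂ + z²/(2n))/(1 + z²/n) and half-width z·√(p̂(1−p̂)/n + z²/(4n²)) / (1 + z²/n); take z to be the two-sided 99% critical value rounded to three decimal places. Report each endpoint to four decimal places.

(0.1810, 0.4238)

p̂ = 25/87 = 0.28736; z = 2.576, so z² = 6.635776.
Denominator 1 + z²/n = 1 + 6.635776/87 = 1.076273.
Adjusted center: (0.28736 + z²/(2n))/1.076273 = 0.30243.
Radicand: p̂(1−p̂)/n + z²/(4n²) = 0.002353824 + 0.000219176 = 0.002573000.
Half-width = 2.576·√0.002573000/1.076273 = 0.12141.
Interval: 0.30243 ± 0.12141 → (0.1810, 0.4238).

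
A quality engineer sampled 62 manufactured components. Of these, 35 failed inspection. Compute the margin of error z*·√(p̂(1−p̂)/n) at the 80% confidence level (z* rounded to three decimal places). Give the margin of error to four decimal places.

ME = 0.0807

With x = 35 successes in n = 62, p̂ = 0.56452.
SE(p̂) = √(0.56452·0.43548/62) = 0.062969.
For 80% confidence, z* = 1.282.
Margin of error = z*·SE = 1.282 × 0.062969 = 0.0807.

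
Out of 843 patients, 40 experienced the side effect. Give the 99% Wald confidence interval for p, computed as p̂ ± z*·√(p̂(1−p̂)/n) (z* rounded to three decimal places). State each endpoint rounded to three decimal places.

(0.029, 0.066)

p̂ = 40/843 = 0.04745.
Standard error of p̂: √(0.045198/843) = √0.000053616 = 0.007322.
For 99% confidence, z* = 2.576.
Margin = 2.576·0.007322 = 0.01886.
CI: 0.04745 ± 0.01886 = (0.029, 0.066).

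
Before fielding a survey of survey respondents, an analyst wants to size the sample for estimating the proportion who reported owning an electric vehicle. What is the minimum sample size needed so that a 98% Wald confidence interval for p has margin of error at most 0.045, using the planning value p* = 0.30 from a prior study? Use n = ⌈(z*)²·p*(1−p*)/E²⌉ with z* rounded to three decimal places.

The 98% critical value is z* = 2.326.
p*(1−p*) = 0.2100.
Required n before rounding: 5.410276 × 0.2100 / 0.045² = 561.066.
⌈561.066⌉ = 562.

n = 562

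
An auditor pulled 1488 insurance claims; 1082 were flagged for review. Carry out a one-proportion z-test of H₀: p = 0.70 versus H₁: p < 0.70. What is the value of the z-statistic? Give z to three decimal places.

z = 2.285

p̂ = 1082/1488 = 0.72715.
Null standard error: √(0.70·0.30/1488) = √0.000141129 = 0.011880.
z = (p̂ − p₀)/SE = (0.72715 − 0.70)/0.011880 = 2.285.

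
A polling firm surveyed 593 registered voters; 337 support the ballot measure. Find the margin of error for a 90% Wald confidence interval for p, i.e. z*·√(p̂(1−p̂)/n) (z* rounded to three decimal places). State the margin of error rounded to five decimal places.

p̂ = 337/593 = 0.56830.
SE = √(p̂(1−p̂)/n) = √(0.245336/593) = 0.020340.
For 90% confidence, z* = 1.645.
Margin of error = z*·SE = 1.645 × 0.020340 = 0.03346.

ME = 0.03346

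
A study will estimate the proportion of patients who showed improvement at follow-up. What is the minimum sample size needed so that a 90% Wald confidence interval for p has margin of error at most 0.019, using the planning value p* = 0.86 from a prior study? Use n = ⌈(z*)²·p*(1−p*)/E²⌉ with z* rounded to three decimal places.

The 90% critical value is z* = 1.645.
p*(1−p*) = 0.86·0.14 = 0.1204.
(z*)²·p*(1−p*)/E² = 2.706025·0.1204/0.000361 = 902.508.
Rounding up, n = 903.

n = 903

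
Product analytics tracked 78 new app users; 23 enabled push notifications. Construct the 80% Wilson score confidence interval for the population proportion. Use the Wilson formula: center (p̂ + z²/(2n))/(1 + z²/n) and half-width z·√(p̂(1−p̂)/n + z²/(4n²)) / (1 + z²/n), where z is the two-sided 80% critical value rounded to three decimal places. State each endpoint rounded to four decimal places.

p̂ = 23/78 = 0.29487; z = 1.282, so z² = 1.643524.
Denominator 1 + z²/n = 1 + 1.643524/78 = 1.021071.
Center = (0.29487 + 0.010535)/1.021071 = 0.29910.
Radicand: p̂(1−p̂)/n + z²/(4n²) = 0.002665672 + 0.000067535 = 0.002733207.
Half-width = 1.282·√0.002733207/1.021071 = 0.06564.
So the interval runs from 0.2335 to 0.3647.

(0.2335, 0.3647)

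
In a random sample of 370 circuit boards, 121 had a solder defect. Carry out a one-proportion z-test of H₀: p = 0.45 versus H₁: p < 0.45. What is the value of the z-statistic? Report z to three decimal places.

The sample proportion is 121/370 = 0.32703.
Null standard error: √(0.45·0.55/370) = √0.000668919 = 0.025863.
z = (0.32703 − 0.45)/0.025863 = -0.12297/0.025863 = -4.755.

z = -4.755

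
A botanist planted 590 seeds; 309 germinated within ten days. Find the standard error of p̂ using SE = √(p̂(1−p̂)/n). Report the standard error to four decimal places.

SE = 0.0206

p̂ = 309/590 = 0.52373.
p̂(1−p̂) = 0.249437.
SE = √(0.249437/590) = 0.0206.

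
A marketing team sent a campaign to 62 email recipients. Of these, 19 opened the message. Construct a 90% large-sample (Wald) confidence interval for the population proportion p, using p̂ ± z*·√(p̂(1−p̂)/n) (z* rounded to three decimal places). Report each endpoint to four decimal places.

Sample proportion p̂ = 19/62 = 0.30645.
Standard error of p̂: √(0.212539/62) = √0.003428049 = 0.058550.
The 90% critical value is z* = 1.645.
Margin of error: 1.645 × 0.058550 = 0.09631.
So the interval runs from 0.2101 to 0.4028.

(0.2101, 0.4028)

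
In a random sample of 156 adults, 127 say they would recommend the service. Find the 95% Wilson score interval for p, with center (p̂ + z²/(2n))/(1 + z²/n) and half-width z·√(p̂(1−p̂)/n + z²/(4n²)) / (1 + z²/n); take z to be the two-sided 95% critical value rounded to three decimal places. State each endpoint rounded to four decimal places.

(0.7458, 0.8673)

Here p̂ = 127/156 = 0.81410 and z = 1.960 (z² = 3.841600).
1 + z²/n = 1.024626.
Center = (0.81410 + 0.012313)/1.024626 = 0.80655.
Radicand: p̂(1−p̂)/n + z²/(4n²) = 0.000970126 + 0.000039464 = 0.001009590.
Half-width = 1.960·√0.001009590/1.024626 = 0.06078.
CI: 0.80655 ± 0.06078 = (0.7458, 0.8673).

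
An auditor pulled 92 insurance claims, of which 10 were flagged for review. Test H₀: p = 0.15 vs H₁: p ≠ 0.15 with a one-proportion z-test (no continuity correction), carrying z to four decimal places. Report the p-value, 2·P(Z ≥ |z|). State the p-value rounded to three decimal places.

p-value = 0.267

The sample proportion is 10/92 = 0.10870.
Null standard error: √(0.15·0.85/92) = √0.001385870 = 0.037227.
Test statistic (full precision, shown to 4 dp): z = (10/92 − 0.15)/SE₀ ≈ -1.1095.
p-value = 2·P(Z ≥ |z|) with z = -1.1095 → 0.267.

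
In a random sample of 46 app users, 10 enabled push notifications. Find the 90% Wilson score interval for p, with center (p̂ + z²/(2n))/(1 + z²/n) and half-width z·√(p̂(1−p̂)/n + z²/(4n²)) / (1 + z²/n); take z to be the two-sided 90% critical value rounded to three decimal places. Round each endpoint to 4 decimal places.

Here p̂ = 10/46 = 0.21739 and z = 1.645 (z² = 2.706025).
Denominator 1 + z²/n = 1 + 2.706025/46 = 1.058827.
Center = (0.21739 + 0.029413)/1.058827 = 0.23309.
Radicand: p̂(1−p̂)/n + z²/(4n²) = 0.003698529 + 0.000319710 = 0.004018239.
Half-width = 1.645·√0.004018239/1.058827 = 0.09848.
CI: 0.23309 ± 0.09848 = (0.1346, 0.3316).

(0.1346, 0.3316)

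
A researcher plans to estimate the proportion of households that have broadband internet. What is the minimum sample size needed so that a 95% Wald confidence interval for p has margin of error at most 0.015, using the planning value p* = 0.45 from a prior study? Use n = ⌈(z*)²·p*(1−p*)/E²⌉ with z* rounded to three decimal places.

n = 4226

z* = 1.960 at the 95% level.
p*(1−p*) = 0.2475.
Required n before rounding: 3.841600 × 0.2475 / 0.015² = 4225.760.
Rounding up, n = 4226.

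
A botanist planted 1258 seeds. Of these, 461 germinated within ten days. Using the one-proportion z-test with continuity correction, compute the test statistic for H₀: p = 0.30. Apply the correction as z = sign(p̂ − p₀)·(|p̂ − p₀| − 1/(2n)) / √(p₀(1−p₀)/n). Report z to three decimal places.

z = 5.113

p̂ = 461/1258 = 0.36645. p̂ − p₀ = 0.066455.
1/(2n) = 0.000397.
Corrected numerator: |0.066455| − 0.000397 = 0.066058.
Under H₀, SE = √(p₀(1−p₀)/n) = √(0.30·0.70/1258) = √0.000166932 = 0.012920.
z = +0.066058/0.012920 = 5.113.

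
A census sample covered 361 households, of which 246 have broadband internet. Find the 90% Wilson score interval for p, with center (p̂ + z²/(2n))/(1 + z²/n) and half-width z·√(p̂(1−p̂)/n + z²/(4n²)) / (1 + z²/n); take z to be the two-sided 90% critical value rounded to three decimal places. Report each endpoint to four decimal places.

Here p̂ = 246/361 = 0.68144 and z = 1.645 (z² = 2.706025).
1 + z²/n = 1.007496.
Adjusted center: (0.68144 + z²/(2n))/1.007496 = 0.68009.
Radicand: p̂(1−p̂)/n + z²/(4n²) = 0.000601328 + 0.000005191 = 0.000606519.
Half-width = z·√(radicand)/denom = 1.645·0.024628/1.007496 = 0.04021.
So the interval runs from 0.6399 to 0.7203.

(0.6399, 0.7203)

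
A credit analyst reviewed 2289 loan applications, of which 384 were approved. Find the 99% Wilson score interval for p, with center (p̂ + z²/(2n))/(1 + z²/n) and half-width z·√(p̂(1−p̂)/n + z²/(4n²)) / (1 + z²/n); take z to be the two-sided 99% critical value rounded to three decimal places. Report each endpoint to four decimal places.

(0.1486, 0.1888)

Here p̂ = 384/2289 = 0.16776 and z = 2.576 (z² = 6.635776).
1 + z²/n = 1.002899.
Center = (0.16776 + 0.001449)/1.002899 = 0.16872.
Radicand: p̂(1−p̂)/n + z²/(4n²) = 0.000060994 + 0.000000317 = 0.000061311.
Half-width = z·√(radicand)/denom = 2.576·0.007830/1.002899 = 0.02011.
So the interval runs from 0.1486 to 0.1888.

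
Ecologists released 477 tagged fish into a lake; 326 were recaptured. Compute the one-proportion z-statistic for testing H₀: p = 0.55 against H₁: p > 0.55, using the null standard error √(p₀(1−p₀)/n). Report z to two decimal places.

z = 5.86

Sample proportion p̂ = 326/477 = 0.68344.
Null standard error: √(0.55·0.45/477) = √0.000518868 = 0.022779.
z = (0.68344 − 0.55)/0.022779 = 0.13344/0.022779 = 5.86.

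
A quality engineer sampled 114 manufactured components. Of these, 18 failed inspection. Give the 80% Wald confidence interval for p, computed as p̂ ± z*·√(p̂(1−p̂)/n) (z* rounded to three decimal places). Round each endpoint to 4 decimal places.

(0.1141, 0.2017)

Sample proportion p̂ = 18/114 = 0.15789.
SE(p̂) = √(0.15789·0.84211/114) = 0.034152.
For 80% confidence, z* = 1.282.
Margin = 1.282·0.034152 = 0.04378.
Interval: 0.15789 ± 0.04378 → (0.1141, 0.2017).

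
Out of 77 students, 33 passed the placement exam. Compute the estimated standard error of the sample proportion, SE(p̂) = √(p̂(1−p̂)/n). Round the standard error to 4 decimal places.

Sample proportion p̂ = 33/77 = 0.42857.
p̂(1−p̂) = 0.42857·0.57143 = 0.244898.
SE = √(0.244898/77) = 0.0564.

SE = 0.0564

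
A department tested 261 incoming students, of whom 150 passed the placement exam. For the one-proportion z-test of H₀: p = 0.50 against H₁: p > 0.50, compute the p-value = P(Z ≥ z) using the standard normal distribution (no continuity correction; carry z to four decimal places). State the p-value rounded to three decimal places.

p-value = 0.008

p̂ = 150/261 = 0.57471.
Under H₀, SE = √(p₀(1−p₀)/n) = √(0.50·0.50/261) = √0.000957854 = 0.030949.
Test statistic (full precision, shown to 4 dp): z = (150/261 − 0.50)/SE₀ ≈ 2.4140.
From the standard normal, P(Z ≥ z) = 0.008.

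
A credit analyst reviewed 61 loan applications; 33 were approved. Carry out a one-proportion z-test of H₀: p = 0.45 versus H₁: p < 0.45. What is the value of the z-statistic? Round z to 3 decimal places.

p̂ = 33/61 = 0.54098.
SE₀ = √(0.45·0.55/61) = 0.063698.
z = (p̂ − p₀)/SE = (0.54098 − 0.45)/0.063698 = 1.428.

z = 1.428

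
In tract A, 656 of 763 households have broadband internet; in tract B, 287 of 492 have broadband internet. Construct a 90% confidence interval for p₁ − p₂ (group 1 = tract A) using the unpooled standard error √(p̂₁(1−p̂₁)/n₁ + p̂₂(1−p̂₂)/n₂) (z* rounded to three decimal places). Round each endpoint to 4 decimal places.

p̂₁ = 0.85976, p̂₂ = 0.58333, so the observed difference is 0.27643.
Unpooled SE = √(p̂₁(1−p̂₁)/n₁ + p̂₂(1−p̂₂)/n₂) = √(0.000158021 + 0.000494015) = 0.025535.
For 90% confidence, z* = 1.645. Margin = 1.645·0.025535 = 0.04201.
CI: 0.27643 ± 0.04201 = (0.2344, 0.3184).

(0.2344, 0.3184)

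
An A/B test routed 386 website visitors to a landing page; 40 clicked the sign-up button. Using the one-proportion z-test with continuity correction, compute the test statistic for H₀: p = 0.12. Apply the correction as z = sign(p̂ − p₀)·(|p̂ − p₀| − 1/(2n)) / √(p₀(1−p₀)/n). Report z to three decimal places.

With x = 40 successes in n = 386, p̂ = 0.10363. p̂ − p₀ = -0.016373.
1/(2n) = 0.001295.
Corrected numerator: |-0.016373| − 0.001295 = 0.015078.
SE₀ = √(0.12·0.88/386) = 0.016540.
z = −0.015078/0.016540 = -0.912.

z = -0.912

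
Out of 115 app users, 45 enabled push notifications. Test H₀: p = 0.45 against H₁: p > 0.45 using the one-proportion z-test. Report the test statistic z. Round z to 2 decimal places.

z = -1.27

Sample proportion p̂ = 45/115 = 0.39130.
Null standard error: √(0.45·0.55/115) = √0.002152174 = 0.046392.
Test statistic: z = -0.05870/0.046392 = -1.27.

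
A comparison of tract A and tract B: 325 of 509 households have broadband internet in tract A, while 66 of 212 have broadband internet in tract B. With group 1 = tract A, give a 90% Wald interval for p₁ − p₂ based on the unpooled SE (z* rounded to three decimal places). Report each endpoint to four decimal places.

p̂₁ = 0.63851, p̂₂ = 0.31132, so the observed difference is 0.32719.
SE = √(0.000453469 + 0.001011321) = √0.001464790 = 0.038273.
z* = 1.645 at the 90% level. Margin of error = 0.06296.
Interval: 0.32719 ± 0.06296 → (0.2642, 0.3901).

(0.2642, 0.3901)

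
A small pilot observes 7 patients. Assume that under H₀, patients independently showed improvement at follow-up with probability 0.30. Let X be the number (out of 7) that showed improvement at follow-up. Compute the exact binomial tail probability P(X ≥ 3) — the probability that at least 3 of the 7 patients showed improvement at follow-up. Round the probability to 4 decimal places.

X is binomial with n = 7 and p = 0.30.
P(X ≥ 3) = Σ_{j=3}^{7} C(7,j)·0.30^j·0.70^{7−j}.
= 0.226894 + 0.097240 + 0.025005 + 0.003572 + 0.000219 = 0.3529.

P = 0.3529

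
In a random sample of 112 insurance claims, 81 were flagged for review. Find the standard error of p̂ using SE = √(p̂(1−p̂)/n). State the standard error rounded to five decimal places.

The sample proportion is 81/112 = 0.72321.
p̂(1−p̂) = 0.200177.
SE = √(0.200177/112) = √0.001787295 = 0.04228.

SE = 0.04228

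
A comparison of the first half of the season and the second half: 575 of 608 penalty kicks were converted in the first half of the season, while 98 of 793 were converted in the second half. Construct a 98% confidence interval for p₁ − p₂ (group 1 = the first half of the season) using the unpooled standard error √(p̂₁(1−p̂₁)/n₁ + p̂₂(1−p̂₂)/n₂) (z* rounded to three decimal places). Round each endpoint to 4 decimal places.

(0.7876, 0.8567)

p̂₁ = 575/608 = 0.94572, p̂₂ = 98/793 = 0.12358; p̂₁ − p̂₂ = 0.82214.
SE = √(0.000084425 + 0.000136581) = √0.000221006 = 0.014866.
z* = 2.326 at the 98% level. Margin = 2.326·0.014866 = 0.03458.
Interval: 0.82214 ± 0.03458 → (0.7876, 0.8567).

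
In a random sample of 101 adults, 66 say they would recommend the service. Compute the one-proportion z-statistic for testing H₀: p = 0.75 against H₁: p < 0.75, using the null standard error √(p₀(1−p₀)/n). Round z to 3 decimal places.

z = -2.240

p̂ = 66/101 = 0.65347.
SE₀ = √(0.75·0.25/101) = 0.043086.
z = (0.65347 − 0.75)/0.043086 = -0.09653/0.043086 = -2.240.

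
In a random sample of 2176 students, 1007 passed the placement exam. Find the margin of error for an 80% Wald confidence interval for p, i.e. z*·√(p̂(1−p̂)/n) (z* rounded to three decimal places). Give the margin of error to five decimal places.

ME = 0.01370

The sample proportion is 1007/2176 = 0.46278.
SE = √(p̂(1−p̂)/n) = √(0.248614/2176) = 0.010689.
For 80% confidence, z* = 1.282.
Margin of error = z*·SE = 1.282 × 0.010689 = 0.01370.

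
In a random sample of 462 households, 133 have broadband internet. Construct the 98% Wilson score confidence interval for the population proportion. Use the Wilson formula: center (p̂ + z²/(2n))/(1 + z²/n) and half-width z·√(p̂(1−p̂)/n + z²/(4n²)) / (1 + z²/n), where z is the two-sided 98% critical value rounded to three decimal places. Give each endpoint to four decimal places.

(0.2416, 0.3391)

Here p̂ = 133/462 = 0.28788 and z = 2.326 (z² = 5.410276).
Denominator 1 + z²/n = 1 + 5.410276/462 = 1.011711.
Center = (0.28788 + 0.005855)/1.011711 = 0.29033.
Radicand: p̂(1−p̂)/n + z²/(4n²) = 0.000443733 + 0.000006337 = 0.000450070.
Half-width = 2.326·√0.000450070/1.011711 = 0.04877.
Interval: 0.29033 ± 0.04877 → (0.2416, 0.3391).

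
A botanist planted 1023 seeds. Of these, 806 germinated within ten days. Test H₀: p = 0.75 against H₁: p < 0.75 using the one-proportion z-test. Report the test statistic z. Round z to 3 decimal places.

z = 2.798

The sample proportion is 806/1023 = 0.78788.
SE₀ = √(0.75·0.25/1023) = 0.013538.
z = (p̂ − p₀)/SE = (0.78788 − 0.75)/0.013538 = 2.798.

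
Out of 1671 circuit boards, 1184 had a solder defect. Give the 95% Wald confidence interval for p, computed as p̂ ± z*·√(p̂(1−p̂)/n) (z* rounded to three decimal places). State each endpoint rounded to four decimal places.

The sample proportion is 1184/1671 = 0.70856.
SE(p̂) = √(0.70856·0.29144/1671) = 0.011117.
The 95% critical value is z* = 1.960.
Margin = 1.960·0.011117 = 0.02179.
CI: 0.70856 ± 0.02179 = (0.6868, 0.7303).

(0.6868, 0.7303)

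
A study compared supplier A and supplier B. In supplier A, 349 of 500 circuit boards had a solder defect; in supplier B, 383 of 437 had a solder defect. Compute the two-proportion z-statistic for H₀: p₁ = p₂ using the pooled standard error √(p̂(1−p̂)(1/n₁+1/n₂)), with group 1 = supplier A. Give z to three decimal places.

p̂₁ = 349/500 = 0.69800, p̂₂ = 383/437 = 0.87643.
Pooling: p̂ = 732/937 = 0.78122.
Pooled SE = √[0.1709172·0.00428833] ≈ 0.027073.
z = -0.17843/0.027073 = -6.591.

z = -6.591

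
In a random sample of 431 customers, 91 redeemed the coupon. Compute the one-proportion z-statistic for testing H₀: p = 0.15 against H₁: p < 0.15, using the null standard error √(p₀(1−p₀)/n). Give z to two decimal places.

z = 3.55

With x = 91 successes in n = 431, p̂ = 0.21114.
Null standard error: √(0.15·0.85/431) = √0.000295824 = 0.017200.
z = (0.21114 − 0.15)/0.017200 = 0.06114/0.017200 = 3.55.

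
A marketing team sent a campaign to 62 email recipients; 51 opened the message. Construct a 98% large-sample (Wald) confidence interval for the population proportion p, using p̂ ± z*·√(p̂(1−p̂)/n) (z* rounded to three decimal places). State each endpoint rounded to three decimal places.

p̂ = 51/62 = 0.82258.
SE(p̂) = √(0.82258·0.17742/62) = 0.048517.
For 98% confidence, z* = 2.326.
Margin = 2.326·0.048517 = 0.11285.
Interval: 0.82258 ± 0.11285 → (0.710, 0.935).

(0.710, 0.935)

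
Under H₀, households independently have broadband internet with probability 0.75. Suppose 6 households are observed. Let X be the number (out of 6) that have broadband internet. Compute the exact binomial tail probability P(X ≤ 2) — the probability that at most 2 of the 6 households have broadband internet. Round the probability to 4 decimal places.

X is binomial with n = 6 and p = 0.75.
P(X ≤ 2) = C(6,0)·0.75^0·0.25^6 + C(6,1)·0.75^1·0.25^5 + C(6,2)·0.75^2·0.25^4.
= 0.000244 + 0.004395 + 0.032959 = 0.0376.

P = 0.0376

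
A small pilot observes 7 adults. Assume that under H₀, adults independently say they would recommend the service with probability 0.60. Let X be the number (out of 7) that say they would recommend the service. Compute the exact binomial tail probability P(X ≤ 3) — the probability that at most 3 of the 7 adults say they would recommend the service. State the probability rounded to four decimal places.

P = 0.2898

X ~ Binomial(n=7, p=0.60).
P(X ≤ 3) = C(7,0)·0.60^0·0.40^7 + C(7,1)·0.60^1·0.40^6 + C(7,2)·0.60^2·0.40^5 + C(7,3)·0.60^3·0.40^4.
= 0.001638 + 0.017203 + 0.077414 + 0.193536 = 0.2898.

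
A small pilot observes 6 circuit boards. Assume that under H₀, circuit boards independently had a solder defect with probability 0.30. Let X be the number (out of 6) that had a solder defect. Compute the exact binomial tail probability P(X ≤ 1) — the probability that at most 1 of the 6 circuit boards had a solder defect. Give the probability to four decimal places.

X is binomial with n = 6 and p = 0.30.
P(X ≤ 1) = C(6,0)·0.30^0·0.70^6 + C(6,1)·0.30^1·0.70^5.
= 0.117649 + 0.302526 = 0.4202.

P = 0.4202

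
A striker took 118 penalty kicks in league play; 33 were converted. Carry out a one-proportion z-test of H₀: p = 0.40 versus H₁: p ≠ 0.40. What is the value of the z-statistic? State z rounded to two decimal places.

z = -2.67

The sample proportion is 33/118 = 0.27966.
Under H₀, SE = √(p₀(1−p₀)/n) = √(0.40·0.60/118) = √0.002033898 = 0.045099.
z = (p̂ − p₀)/SE = (0.27966 − 0.40)/0.045099 = -2.67.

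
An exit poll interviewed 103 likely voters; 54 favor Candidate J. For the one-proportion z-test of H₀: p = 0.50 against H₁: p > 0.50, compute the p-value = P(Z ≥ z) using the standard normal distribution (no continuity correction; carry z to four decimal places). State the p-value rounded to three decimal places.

Sample proportion p̂ = 54/103 = 0.52427.
SE₀ = √(0.50·0.50/103) = 0.049266.
z = (p̂ − p₀)/SE = (54/103 − 0.50)/0.049266 ≈ 0.4927.
From the standard normal, P(Z ≥ z) = 0.311.

p-value = 0.311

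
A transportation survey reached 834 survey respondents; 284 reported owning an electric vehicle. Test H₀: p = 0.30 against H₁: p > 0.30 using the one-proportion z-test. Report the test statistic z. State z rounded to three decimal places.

The sample proportion is 284/834 = 0.34053.
SE₀ = √(0.30·0.70/834) = 0.015868.
z = (0.34053 − 0.30)/0.015868 = 0.04053/0.015868 = 2.554.

z = 2.554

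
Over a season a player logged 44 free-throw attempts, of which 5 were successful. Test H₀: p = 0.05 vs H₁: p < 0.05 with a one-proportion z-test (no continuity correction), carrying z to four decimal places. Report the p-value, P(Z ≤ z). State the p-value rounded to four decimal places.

p-value = 0.9736

Sample proportion p̂ = 5/44 = 0.11364.
Null standard error: √(0.05·0.95/44) = √0.001079545 = 0.032856.
Test statistic (full precision, shown to 4 dp): z = (5/44 − 0.05)/SE₀ ≈ 1.9368.
p-value = P(Z ≤ z) with z = 1.9368 → 0.9736.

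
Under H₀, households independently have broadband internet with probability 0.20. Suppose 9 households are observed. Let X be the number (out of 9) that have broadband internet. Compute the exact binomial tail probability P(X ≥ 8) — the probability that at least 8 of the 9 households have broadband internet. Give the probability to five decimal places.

X ~ Binomial(n=9, p=0.20).
P(X ≥ 8) = C(9,8)·0.20^8·0.80^1 + C(9,9)·0.20^9·0.80^0.
= 0.000018 + 0.000001 = 0.00002.

P = 0.00002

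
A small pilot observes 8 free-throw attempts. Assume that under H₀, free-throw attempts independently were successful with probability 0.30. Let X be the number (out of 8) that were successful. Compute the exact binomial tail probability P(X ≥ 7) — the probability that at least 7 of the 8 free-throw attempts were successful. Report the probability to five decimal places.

P = 0.00129

X is binomial with n = 8 and p = 0.30.
P(X ≥ 7) = C(8,7)·0.30^7·0.70^1 + C(8,8)·0.30^8·0.70^0.
= 0.001225 + 0.000066 = 0.00129.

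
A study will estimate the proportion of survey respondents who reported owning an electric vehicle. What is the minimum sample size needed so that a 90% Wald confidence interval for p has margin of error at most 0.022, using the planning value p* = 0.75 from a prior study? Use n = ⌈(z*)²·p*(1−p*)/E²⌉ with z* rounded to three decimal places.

n = 1049

The 90% critical value is z* = 1.645.
p*(1−p*) = 0.75·0.25 = 0.1875.
Required n before rounding: 2.706025 × 0.1875 / 0.022² = 1048.305.
Rounding up, n = 1049.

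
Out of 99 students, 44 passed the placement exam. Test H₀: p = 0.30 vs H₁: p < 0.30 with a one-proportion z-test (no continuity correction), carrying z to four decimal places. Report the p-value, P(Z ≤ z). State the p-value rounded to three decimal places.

Sample proportion p̂ = 44/99 = 0.44444.
Under H₀, SE = √(p₀(1−p₀)/n) = √(0.30·0.70/99) = √0.002121212 = 0.046057.
z = (p̂ − p₀)/SE = (44/99 − 0.30)/0.046057 ≈ 3.1362.
From the standard normal, P(Z ≤ z) = 0.999.

p-value = 0.999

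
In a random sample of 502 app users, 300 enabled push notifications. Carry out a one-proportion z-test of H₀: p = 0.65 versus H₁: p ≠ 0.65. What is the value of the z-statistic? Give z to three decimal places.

z = -2.461

The sample proportion is 300/502 = 0.59761.
Under H₀, SE = √(p₀(1−p₀)/n) = √(0.65·0.35/502) = √0.000453187 = 0.021288.
Test statistic: z = -0.05239/0.021288 = -2.461.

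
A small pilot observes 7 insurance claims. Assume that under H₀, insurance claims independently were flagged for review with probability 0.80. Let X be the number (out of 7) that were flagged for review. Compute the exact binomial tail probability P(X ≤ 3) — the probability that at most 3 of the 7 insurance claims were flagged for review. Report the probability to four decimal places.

X ~ Binomial(n=7, p=0.80).
P(X ≤ 3) = C(7,0)·0.80^0·0.20^7 + C(7,1)·0.80^1·0.20^6 + C(7,2)·0.80^2·0.20^5 + C(7,3)·0.80^3·0.20^4.
= 0.000013 + 0.000358 + 0.004301 + 0.028672 = 0.0333.

P = 0.0333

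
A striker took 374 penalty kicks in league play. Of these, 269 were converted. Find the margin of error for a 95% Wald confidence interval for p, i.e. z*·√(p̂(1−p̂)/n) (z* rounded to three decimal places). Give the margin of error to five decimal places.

Sample proportion p̂ = 269/374 = 0.71925.
SE(p̂) = √(0.71925·0.28075/374) = 0.023236.
The 95% critical value is z* = 1.960.
So ME = 0.04554.

ME = 0.04554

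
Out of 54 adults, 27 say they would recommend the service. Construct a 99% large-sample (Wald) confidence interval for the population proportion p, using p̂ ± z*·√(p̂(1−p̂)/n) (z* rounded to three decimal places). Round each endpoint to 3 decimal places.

(0.325, 0.675)

The sample proportion is 27/54 = 0.50000.
Standard error of p̂: √(0.250000/54) = √0.004629630 = 0.068041.
z* = 2.576 at the 99% level.
Margin = 2.576·0.068041 = 0.17527.
So the interval runs from 0.325 to 0.675.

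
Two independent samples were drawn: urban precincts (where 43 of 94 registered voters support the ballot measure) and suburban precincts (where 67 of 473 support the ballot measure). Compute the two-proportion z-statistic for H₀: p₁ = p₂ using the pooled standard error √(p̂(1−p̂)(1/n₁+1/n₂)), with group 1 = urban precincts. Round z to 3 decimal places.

p̂₁ = 43/94 = 0.45745, p̂₂ = 67/473 = 0.14165.
Pooling: p̂ = 110/567 = 0.19400.
Pooled SE = √[0.1563662·0.01275246] ≈ 0.044655.
z = (p̂₁ − p̂₂)/SE = (0.45745 − 0.14165)/0.044655 = 0.31580/0.044655 = 7.072.

z = 7.072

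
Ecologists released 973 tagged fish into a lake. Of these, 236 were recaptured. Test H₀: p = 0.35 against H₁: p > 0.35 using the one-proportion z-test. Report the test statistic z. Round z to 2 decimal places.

z = -7.03

The sample proportion is 236/973 = 0.24255.
Under H₀, SE = √(p₀(1−p₀)/n) = √(0.35·0.65/973) = √0.000233813 = 0.015291.
Test statistic: z = -0.10745/0.015291 = -7.03.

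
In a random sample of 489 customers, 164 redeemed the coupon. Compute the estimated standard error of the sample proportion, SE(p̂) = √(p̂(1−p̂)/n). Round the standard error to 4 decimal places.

SE = 0.0214

Sample proportion p̂ = 164/489 = 0.33538.
p̂(1−p̂) = 0.222900.
SE = √(0.222900/489) = √0.000455828 = 0.0214.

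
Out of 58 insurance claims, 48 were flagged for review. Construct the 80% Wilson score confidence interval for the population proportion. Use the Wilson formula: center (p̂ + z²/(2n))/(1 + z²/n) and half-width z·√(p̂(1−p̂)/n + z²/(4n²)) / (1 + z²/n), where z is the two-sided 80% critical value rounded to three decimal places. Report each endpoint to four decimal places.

(0.7552, 0.8819)

p̂ = 48/58 = 0.82759; z = 1.282, so z² = 1.643524.
1 + z²/n = 1.028337.
Adjusted center: (0.82759 + z²/(2n))/1.028337 = 0.81856.
Radicand: p̂(1−p̂)/n + z²/(4n²) = 0.002460125 + 0.000122141 = 0.002582266.
Half-width = z·√(radicand)/denom = 1.282·0.050816/1.028337 = 0.06335.
Interval: 0.81856 ± 0.06335 → (0.7552, 0.8819).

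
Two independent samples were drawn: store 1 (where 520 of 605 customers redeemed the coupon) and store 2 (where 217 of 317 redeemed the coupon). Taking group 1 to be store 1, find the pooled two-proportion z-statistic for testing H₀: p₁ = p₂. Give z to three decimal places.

z = 6.301

Sample proportions: p̂₁ = 520/605 = 0.85950 and p̂₂ = 217/317 = 0.68454.
Pooling: p̂ = 737/922 = 0.79935.
Pooled SE = √[0.1603900·0.00480747] ≈ 0.027768.
z = 0.17496/0.027768 = 6.301.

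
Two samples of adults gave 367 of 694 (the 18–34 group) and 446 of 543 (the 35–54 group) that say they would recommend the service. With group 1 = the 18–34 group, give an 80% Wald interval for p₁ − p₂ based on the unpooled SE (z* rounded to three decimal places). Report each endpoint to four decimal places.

(-0.3247, -0.2604)

p̂₁ = 367/694 = 0.52882, p̂₂ = 446/543 = 0.82136; p̂₁ − p̂₂ = -0.29254.
SE = √(0.000359034 + 0.000270214) = √0.000629248 = 0.025085.
z* = 1.282 at the 80% level. Margin = 1.282·0.025085 = 0.03216.
So the interval runs from -0.3247 to -0.2604.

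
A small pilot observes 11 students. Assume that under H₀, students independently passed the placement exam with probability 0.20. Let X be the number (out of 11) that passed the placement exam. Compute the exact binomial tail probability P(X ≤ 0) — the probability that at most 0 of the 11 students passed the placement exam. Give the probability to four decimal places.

P = 0.0859

X ~ Binomial(n=11, p=0.20).
P(X ≤ 0) = C(11,0)·0.20^0·0.80^11.
= 0.085899 = 0.0859.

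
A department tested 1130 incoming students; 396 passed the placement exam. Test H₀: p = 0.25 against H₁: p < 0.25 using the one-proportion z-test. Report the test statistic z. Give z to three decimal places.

Sample proportion p̂ = 396/1130 = 0.35044.
Under H₀, SE = √(p₀(1−p₀)/n) = √(0.25·0.75/1130) = √0.000165929 = 0.012881.
z = (0.35044 − 0.25)/0.012881 = 0.10044/0.012881 = 7.798.

z = 7.798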